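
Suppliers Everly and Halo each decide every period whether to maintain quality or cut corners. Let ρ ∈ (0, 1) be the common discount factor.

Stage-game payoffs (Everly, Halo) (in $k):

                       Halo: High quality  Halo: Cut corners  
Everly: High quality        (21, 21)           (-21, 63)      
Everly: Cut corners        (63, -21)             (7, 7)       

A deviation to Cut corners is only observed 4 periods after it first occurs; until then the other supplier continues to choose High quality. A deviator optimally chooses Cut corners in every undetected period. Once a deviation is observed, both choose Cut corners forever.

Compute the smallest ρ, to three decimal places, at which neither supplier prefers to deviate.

The best deviation is to choose Cut corners for all 4 undetected periods, earning 63 each, then 7 forever once detected.
Deviation value: 63(1−ρ^4)/(1−ρ) + 7ρ^4/(1−ρ); cooperation value: 21/(1−ρ).
IC: 21 ≥ 63(1−ρ^4) + 7ρ^4 = 63 − 56ρ^4.
So ρ^4 ≥ 42/56 = 3/4, giving ρ ≥ (3/4)^(1/4) ≈ 0.931.

0.931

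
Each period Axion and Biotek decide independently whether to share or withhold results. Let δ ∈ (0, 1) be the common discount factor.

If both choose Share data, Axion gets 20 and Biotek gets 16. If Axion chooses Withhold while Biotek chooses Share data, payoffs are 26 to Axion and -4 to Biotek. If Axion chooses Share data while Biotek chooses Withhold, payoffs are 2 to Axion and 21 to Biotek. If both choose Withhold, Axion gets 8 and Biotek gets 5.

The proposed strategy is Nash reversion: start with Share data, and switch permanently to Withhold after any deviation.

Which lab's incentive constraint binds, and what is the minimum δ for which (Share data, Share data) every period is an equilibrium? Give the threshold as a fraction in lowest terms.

Axion; δ ≥ 1/3

Axion: cooperation gives 20 each period; deviation gives 26 once then 8 forever.
  20/(1−δ) ≥ 26 + 8δ/(1−δ) ⇒ δ ≥ 6/18 = 1/3.
Biotek: cooperation gives 16 each period; deviation gives 21 once then 5 forever.
  δ ≥ 5/16.
Both must hold, so the binding constraint is Axion's: δ ≥ 1/3.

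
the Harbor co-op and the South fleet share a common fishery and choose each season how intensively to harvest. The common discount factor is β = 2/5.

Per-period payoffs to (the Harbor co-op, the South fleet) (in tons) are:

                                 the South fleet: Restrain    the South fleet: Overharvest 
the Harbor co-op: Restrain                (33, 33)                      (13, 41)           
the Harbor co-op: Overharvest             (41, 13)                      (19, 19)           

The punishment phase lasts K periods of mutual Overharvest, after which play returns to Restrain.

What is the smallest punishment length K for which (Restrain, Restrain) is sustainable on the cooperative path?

3

Need Σ_{k=1}^{K} β^k ≥ (41−33)/(33−19) = 0.5714 at β = 2/5.
At K = 2 the sum is 0.5600 < 0.5714; at K = 3 it is 0.6240 ≥ 0.5714.
So the minimum punishment length is K = 3.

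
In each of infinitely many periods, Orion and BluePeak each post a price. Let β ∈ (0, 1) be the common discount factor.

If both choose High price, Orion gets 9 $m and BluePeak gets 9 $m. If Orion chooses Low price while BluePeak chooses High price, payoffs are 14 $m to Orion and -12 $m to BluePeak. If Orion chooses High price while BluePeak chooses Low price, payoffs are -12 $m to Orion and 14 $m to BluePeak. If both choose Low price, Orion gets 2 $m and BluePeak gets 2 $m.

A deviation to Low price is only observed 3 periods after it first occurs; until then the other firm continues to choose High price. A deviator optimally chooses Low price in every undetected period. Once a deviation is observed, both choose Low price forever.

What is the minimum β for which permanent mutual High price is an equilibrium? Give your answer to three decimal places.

The best deviation is to choose Low price for all 3 undetected periods, earning 14 each, then 2 forever once detected.
Deviation value: 14(1−β^3)/(1−β) + 2β^3/(1−β); cooperation value: 9/(1−β).
IC: 9 ≥ 14(1−β^3) + 2β^3 = 14 − 12β^3.
So β^3 ≥ 5/12, giving β ≥ (5/12)^(1/3) ≈ 0.747.

0.747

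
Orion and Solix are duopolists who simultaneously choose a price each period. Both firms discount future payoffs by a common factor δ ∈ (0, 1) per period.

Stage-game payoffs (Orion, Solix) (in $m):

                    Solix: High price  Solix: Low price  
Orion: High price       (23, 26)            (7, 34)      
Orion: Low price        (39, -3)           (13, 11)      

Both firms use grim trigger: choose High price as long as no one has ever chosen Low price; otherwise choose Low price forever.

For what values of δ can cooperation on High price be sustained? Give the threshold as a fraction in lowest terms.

For Orion: deviation gain 39−23 = 16, per-period punishment loss 23−13 = 10. IC gives δ ≥ 16/26 = 8/13.
For Solix: gain 8, loss 15 per period, so δ ≥ 8/23.
The tighter constraint is Orion's, so cooperation needs δ ≥ 8/13.

8/13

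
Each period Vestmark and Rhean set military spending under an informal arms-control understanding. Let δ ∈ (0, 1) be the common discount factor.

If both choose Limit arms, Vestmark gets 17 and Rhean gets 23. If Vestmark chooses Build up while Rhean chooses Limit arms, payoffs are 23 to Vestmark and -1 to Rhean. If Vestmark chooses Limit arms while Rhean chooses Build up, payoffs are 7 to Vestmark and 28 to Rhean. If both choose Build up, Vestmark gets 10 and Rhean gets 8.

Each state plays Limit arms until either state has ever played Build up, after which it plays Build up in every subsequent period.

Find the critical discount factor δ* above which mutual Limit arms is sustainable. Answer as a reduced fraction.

6/13

Vestmark: cooperation gives 17 each period; deviation gives 23 once then 10 forever.
  17/(1−δ) ≥ 23 + 10δ/(1−δ) ⇒ δ ≥ 6/13.
Rhean: cooperation gives 23 each period; deviation gives 28 once then 8 forever.
  δ ≥ 5/20 = 1/4.
Both must hold, so the binding constraint is Vestmark's: δ ≥ 6/13.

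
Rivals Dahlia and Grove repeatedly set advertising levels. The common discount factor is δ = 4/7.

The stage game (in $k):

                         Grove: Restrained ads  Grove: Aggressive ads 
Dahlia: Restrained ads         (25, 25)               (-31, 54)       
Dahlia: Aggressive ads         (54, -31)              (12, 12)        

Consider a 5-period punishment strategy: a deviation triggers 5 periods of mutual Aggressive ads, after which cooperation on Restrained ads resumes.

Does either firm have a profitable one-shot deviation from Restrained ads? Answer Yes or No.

Yes

IC: δ+…+δ^5 ≥ (54−25)/(25−12) = 29/13.
At δ = 4/7: partial sum = 1.2521 < 2.2308. Cooperation not sustainable.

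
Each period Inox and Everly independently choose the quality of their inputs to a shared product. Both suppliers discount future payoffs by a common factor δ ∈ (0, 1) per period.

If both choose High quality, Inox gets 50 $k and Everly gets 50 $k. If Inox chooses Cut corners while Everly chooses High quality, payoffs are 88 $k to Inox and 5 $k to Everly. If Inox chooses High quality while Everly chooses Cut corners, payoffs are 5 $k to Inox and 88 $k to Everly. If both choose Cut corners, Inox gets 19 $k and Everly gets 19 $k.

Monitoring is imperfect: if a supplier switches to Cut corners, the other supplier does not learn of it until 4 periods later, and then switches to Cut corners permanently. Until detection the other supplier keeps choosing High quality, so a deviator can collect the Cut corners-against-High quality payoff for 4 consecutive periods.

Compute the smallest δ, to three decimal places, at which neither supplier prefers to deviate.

Deviating for the 4 undetected periods gains 88−50 = 38 per period over cooperation, then loses 50−19 = 31 per period forever once punishment starts.
Gain: 38(1 + δ + … + δ^3); loss: 31·δ^4/(1−δ).
No profitable deviation ⇔ 38(1−δ^4) ≤ 31·δ^4, i.e. δ^4 ≥ 38/(38+31) = 38/69.
Hence δ ≥ (38/69)^(1/4) ≈ 0.861.

0.861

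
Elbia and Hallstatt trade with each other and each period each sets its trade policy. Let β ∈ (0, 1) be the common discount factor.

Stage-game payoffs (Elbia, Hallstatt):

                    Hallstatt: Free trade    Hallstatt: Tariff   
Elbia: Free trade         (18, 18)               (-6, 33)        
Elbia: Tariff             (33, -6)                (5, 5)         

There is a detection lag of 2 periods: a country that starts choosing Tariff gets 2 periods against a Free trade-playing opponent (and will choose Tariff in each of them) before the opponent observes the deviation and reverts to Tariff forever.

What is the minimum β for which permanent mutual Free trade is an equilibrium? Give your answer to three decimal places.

The best deviation is to choose Tariff for all 2 undetected periods, earning 33 each, then 5 forever once detected.
Deviation value: 33(1−β^2)/(1−β) + 5β^2/(1−β); cooperation value: 18/(1−β).
IC: 18 ≥ 33(1−β^2) + 5β^2 = 33 − 28β^2.
So β^2 ≥ 15/28, giving β ≥ (15/28)^(1/2) ≈ 0.732.

0.732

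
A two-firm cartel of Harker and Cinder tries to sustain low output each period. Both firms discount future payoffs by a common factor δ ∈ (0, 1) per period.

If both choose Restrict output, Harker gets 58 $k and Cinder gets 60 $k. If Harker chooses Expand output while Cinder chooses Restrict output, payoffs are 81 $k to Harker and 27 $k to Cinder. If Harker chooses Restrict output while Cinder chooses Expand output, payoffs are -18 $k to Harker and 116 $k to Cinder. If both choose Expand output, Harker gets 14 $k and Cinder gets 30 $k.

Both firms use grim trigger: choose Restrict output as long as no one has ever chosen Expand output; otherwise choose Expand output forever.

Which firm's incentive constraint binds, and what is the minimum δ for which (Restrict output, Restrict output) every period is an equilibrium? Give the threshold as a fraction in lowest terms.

Cinder; δ ≥ 28/43

For Harker: deviation gain 81−58 = 23, per-period punishment loss 58−14 = 44. IC gives δ ≥ 23/67.
For Cinder: gain 56, loss 30 per period, so δ ≥ 56/86 = 28/43.
The tighter constraint is Cinder's, so cooperation needs δ ≥ 28/43.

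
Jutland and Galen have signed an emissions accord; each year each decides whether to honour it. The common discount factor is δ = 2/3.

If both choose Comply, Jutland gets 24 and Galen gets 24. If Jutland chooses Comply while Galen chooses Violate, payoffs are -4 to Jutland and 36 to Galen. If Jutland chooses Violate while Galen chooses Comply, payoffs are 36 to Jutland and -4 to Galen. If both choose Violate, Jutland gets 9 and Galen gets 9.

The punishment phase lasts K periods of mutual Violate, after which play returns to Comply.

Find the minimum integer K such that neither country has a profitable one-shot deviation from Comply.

2

Need Σ_{k=1}^{K} δ^k ≥ (36−24)/(24−9) = 0.8000 at δ = 2/3.
At K = 1 the sum is 0.6667 < 0.8000; at K = 2 it is 1.1111 ≥ 0.8000.
So the minimum punishment length is K = 2.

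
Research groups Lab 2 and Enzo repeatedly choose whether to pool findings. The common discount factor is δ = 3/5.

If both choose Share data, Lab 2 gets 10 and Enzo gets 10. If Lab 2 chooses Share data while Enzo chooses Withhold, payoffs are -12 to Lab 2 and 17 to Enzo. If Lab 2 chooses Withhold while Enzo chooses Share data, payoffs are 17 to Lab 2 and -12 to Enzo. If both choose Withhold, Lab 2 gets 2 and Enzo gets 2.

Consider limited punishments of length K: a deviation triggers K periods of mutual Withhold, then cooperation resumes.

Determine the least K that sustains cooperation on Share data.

2

Need Σ_{k=1}^{K} δ^k ≥ (17−10)/(10−2) = 0.8750 at δ = 3/5.
At K = 1 the sum is 0.6000 < 0.8750; at K = 2 it is 0.9600 ≥ 0.8750.
So the minimum punishment length is K = 2.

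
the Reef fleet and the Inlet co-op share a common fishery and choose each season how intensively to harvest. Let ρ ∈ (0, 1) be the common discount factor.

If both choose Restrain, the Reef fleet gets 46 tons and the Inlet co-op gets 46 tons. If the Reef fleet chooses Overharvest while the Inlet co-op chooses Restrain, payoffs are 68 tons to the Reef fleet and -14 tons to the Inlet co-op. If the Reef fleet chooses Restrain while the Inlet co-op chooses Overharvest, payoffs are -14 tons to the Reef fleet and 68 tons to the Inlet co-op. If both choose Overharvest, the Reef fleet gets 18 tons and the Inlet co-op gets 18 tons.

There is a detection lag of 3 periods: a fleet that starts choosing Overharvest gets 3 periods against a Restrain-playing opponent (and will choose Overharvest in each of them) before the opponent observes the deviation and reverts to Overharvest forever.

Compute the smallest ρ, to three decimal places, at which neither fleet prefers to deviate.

0.761

The best deviation is to choose Overharvest for all 3 undetected periods, earning 68 each, then 18 forever once detected.
Deviation value: 68(1−ρ^3)/(1−ρ) + 18ρ^3/(1−ρ); cooperation value: 46/(1−ρ).
IC: 46 ≥ 68(1−ρ^3) + 18ρ^3 = 68 − 50ρ^3.
So ρ^3 ≥ 22/50 = 11/25, giving ρ ≥ (11/25)^(1/3) ≈ 0.761.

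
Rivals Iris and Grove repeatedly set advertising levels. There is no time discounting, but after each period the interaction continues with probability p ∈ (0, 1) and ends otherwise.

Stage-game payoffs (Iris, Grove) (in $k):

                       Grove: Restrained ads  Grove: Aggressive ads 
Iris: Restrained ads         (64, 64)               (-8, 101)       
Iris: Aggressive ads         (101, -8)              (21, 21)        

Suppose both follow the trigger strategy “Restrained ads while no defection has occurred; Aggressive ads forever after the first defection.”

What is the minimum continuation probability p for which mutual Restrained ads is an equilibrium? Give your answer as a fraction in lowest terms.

Expected cooperation value is 64 + p·64 + p²·64 + … = 64/(1−p); deviation gives 101 + p·21/(1−p).
64 ≥ 101(1−p) + 21p ⇒ 80p ≥ 37 ⇒ p ≥ 37/80.

37/80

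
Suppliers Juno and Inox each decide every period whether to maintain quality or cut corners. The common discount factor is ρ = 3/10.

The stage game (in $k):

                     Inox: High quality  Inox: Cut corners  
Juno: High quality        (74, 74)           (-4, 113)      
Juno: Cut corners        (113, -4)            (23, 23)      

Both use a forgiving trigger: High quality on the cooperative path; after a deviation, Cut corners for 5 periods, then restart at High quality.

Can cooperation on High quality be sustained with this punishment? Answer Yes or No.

A one-shot deviation gives 113 now, then 23 for 5 periods, then back to 74.
Gain from deviating: (113−74) today; loss: (74−23) in each of the next 5 periods.
No-deviation condition: (74−23)(ρ+…+ρ^5) ≥ 113−74, i.e. ρ+…+ρ^5 ≥ 13/17.
At ρ = 3/10: ρ+…+ρ^5 = 0.4275 < 0.7647.
So cooperation is not sustainable.

No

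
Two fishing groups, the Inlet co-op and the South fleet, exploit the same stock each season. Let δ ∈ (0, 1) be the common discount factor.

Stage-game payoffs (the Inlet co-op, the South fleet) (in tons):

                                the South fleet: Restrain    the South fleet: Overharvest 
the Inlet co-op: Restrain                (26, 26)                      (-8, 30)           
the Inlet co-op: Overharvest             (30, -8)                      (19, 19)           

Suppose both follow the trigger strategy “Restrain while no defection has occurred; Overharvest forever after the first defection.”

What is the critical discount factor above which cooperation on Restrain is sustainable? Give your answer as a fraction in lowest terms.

4/11

Cooperation forever yields 26 each period: 26/(1−δ).
Deviating yields 30 once, then 19 forever: 30 + 19δ/(1−δ).
No profitable deviation requires 26/(1−δ) ≥ 30 + 19δ/(1−δ).
Multiplying by (1−δ): 26 ≥ 30(1−δ) + 19δ = 30 − 11δ.
So 11δ ≥ 4, i.e. δ ≥ 4/11.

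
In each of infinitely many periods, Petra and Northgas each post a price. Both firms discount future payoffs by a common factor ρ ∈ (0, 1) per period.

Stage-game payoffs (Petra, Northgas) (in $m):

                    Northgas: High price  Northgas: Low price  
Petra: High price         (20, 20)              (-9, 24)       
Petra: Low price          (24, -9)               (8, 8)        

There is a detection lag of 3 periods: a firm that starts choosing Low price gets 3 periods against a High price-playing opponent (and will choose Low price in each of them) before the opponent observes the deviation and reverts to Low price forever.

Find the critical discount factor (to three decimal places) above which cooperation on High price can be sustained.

Deviating for the 3 undetected periods gains 24−20 = 4 per period over cooperation, then loses 20−8 = 12 per period forever once punishment starts.
Gain: 4(1 + ρ + … + ρ^2); loss: 12·ρ^3/(1−ρ).
No profitable deviation ⇔ 4(1−ρ^3) ≤ 12·ρ^3, i.e. ρ^3 ≥ 4/(4+12) = 1/4.
Hence ρ ≥ (1/4)^(1/3) ≈ 0.630.

0.630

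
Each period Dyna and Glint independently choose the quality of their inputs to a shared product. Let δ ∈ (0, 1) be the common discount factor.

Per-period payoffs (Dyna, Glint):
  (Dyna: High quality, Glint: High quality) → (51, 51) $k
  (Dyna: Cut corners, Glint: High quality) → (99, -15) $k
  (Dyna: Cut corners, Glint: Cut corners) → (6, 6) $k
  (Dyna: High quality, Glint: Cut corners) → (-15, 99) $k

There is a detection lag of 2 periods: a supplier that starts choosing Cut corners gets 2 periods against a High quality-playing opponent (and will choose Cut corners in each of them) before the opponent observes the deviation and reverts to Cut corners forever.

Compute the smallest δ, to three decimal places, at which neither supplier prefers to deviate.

0.718

The best deviation is to choose Cut corners for all 2 undetected periods, earning 99 each, then 6 forever once detected.
Deviation value: 99(1−δ^2)/(1−δ) + 6δ^2/(1−δ); cooperation value: 51/(1−δ).
IC: 51 ≥ 99(1−δ^2) + 6δ^2 = 99 − 93δ^2.
So δ^2 ≥ 48/93 = 16/31, giving δ ≥ (16/31)^(1/2) ≈ 0.718.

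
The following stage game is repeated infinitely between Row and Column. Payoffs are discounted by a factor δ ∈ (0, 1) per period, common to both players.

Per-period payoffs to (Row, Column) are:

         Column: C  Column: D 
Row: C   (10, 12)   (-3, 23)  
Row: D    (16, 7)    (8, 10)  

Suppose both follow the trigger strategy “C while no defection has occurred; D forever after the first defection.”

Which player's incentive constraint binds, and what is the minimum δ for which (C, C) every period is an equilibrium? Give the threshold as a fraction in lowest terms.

Column; δ ≥ 11/13

Row: cooperation gives 10 each period; deviation gives 16 once then 8 forever.
  10/(1−δ) ≥ 16 + 8δ/(1−δ) ⇒ δ ≥ 6/8 = 3/4.
Column: cooperation gives 12 each period; deviation gives 23 once then 10 forever.
  δ ≥ 11/13.
Both must hold, so the binding constraint is Column's: δ ≥ 11/13.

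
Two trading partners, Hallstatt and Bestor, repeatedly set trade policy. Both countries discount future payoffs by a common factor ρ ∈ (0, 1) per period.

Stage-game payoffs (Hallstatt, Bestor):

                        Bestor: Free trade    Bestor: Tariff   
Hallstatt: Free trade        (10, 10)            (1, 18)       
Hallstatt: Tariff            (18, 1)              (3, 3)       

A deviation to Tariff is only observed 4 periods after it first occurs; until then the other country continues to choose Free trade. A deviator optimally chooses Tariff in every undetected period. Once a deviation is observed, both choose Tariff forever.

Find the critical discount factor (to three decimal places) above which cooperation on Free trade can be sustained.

0.855

A deviator earns 18 for 4 periods, then 3 forever; cooperating earns 10 forever. Multiplying the IC by (1−ρ):
10 ≥ 18(1−ρ^4) + 3ρ^4, so 15·ρ^4 ≥ 8 and ρ^4 ≥ 8/15.
ρ ≥ (8/15)^(1/4) ≈ 0.855.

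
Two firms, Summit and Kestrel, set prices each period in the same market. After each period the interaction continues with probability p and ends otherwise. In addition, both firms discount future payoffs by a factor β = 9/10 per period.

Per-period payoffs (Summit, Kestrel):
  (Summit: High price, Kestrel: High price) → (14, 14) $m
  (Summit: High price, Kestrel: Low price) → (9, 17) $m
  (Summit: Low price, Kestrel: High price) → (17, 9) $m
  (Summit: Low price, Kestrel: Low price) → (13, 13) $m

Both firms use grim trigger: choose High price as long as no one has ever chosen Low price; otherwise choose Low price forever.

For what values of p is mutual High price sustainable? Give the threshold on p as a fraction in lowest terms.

5/6

Expected continuation weight on next period's payoff is β·p = 9/10·p, which plays the role of the discount factor.
Cooperation requires 9/10·p ≥ (17−14)/(17−13) = 3/4, hence p ≥ 5/6.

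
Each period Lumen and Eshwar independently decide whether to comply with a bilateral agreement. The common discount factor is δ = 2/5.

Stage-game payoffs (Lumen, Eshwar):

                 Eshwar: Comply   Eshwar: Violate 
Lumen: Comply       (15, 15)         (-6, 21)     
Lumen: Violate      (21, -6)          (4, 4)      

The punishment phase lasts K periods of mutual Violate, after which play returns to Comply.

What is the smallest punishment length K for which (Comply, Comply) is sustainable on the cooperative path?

No profitable deviation requires (15−4)(δ+…+δ^K) ≥ 21−15, i.e. δ+…+δ^K ≥ 6/11 ≈ 0.5455.
With δ = 2/5, the partial sums are K=1: 0.4000, K=2: 0.5600.
K = 2 is the first length at which the sum reaches 0.5455.

2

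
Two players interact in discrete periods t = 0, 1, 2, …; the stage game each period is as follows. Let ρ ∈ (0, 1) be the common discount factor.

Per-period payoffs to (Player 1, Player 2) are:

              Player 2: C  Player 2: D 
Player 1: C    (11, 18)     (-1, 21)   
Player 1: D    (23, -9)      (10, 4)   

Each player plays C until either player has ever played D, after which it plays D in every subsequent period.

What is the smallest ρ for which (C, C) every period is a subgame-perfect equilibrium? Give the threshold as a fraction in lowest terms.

12/13

Player 1: cooperation gives 11 each period; deviation gives 23 once then 10 forever.
  11/(1−ρ) ≥ 23 + 10ρ/(1−ρ) ⇒ ρ ≥ 12/13.
Player 2: cooperation gives 18 each period; deviation gives 21 once then 4 forever.
  ρ ≥ 3/17.
Both must hold, so the binding constraint is Player 1's: ρ ≥ 12/13.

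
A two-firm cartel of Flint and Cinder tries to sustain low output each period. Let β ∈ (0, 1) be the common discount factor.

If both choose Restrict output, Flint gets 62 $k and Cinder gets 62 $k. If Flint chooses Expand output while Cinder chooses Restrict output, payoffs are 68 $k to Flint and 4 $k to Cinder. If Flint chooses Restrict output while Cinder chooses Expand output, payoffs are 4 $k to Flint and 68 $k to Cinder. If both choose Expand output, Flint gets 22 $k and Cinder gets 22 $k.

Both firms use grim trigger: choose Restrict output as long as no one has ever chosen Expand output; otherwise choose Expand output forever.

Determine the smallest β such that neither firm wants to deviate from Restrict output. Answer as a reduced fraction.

62/(1−β) ≥ 68 + 22β/(1−β)
62 ≥ 68 − 46β
β ≥ 6/46 = 3/23.

3/23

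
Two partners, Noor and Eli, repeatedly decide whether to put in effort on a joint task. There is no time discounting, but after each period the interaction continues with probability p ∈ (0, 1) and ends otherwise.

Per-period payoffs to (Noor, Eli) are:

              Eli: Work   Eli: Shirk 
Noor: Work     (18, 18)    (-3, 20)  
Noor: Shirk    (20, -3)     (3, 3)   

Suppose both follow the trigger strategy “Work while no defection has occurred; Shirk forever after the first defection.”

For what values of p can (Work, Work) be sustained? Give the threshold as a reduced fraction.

With no time discounting, the continuation probability p plays the role of the discount factor.
Grim-trigger IC: 18/(1−p) ≥ 20 + 3p/(1−p) ⇒ p ≥ (20−18)/(20−3) = 2/17.

2/17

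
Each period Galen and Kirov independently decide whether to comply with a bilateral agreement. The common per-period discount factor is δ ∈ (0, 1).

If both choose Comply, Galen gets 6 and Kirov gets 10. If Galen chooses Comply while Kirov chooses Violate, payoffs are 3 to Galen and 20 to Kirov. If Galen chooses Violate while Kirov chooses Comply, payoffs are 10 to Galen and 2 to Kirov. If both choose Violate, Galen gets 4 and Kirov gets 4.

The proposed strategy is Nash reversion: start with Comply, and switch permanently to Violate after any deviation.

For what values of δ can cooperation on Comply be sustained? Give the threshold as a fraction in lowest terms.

2/3

For Galen: deviation gain 10−6 = 4, per-period punishment loss 6−4 = 2. IC gives δ ≥ 4/6 = 2/3.
For Kirov: gain 10, loss 6 per period, so δ ≥ 10/16 = 5/8.
The tighter constraint is Galen's, so cooperation needs δ ≥ 2/3.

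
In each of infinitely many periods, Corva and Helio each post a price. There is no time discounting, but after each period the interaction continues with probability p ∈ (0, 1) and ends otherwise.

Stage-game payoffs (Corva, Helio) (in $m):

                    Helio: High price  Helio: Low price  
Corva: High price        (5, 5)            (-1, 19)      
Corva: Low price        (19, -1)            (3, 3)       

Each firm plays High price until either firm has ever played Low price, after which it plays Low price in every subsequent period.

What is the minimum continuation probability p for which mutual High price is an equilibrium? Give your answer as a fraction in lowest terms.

7/8

Expected cooperation value is 5 + p·5 + p²·5 + … = 5/(1−p); deviation gives 19 + p·3/(1−p).
5 ≥ 19(1−p) + 3p ⇒ 16p ≥ 14 ⇒ p ≥ 14/16 = 7/8.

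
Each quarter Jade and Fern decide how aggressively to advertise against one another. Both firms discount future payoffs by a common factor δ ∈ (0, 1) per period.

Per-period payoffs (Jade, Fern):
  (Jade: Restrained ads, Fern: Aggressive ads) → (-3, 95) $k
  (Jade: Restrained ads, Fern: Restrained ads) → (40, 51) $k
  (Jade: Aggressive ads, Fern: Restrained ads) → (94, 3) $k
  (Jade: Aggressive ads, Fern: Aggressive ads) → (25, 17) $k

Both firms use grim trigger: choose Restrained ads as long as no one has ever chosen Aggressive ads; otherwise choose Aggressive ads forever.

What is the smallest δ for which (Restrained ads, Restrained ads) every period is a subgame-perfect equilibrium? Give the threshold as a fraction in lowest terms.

Jade: cooperation gives 40 each period; deviation gives 94 once then 25 forever.
  40/(1−δ) ≥ 94 + 25δ/(1−δ) ⇒ δ ≥ 54/69 = 18/23.
Fern: cooperation gives 51 each period; deviation gives 95 once then 17 forever.
  δ ≥ 44/78 = 22/39.
Both must hold, so the binding constraint is Jade's: δ ≥ 18/23.

18/23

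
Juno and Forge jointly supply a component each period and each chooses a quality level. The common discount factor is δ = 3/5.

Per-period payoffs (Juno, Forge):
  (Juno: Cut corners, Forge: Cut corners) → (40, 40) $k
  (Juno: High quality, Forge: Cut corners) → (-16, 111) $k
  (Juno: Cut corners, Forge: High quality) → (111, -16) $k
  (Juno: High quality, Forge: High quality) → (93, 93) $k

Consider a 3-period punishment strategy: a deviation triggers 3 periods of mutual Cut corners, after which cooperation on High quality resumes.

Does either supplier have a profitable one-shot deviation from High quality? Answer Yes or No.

No

A one-shot deviation gives 111 now, then 40 for 3 periods, then back to 93.
Gain from deviating: (111−93) today; loss: (93−40) in each of the next 3 periods.
No-deviation condition: (93−40)(δ+…+δ^3) ≥ 111−93, i.e. δ+…+δ^3 ≥ 18/53.
At δ = 3/5: δ+…+δ^3 = 1.1760 ≥ 0.3396.
So cooperation is sustainable.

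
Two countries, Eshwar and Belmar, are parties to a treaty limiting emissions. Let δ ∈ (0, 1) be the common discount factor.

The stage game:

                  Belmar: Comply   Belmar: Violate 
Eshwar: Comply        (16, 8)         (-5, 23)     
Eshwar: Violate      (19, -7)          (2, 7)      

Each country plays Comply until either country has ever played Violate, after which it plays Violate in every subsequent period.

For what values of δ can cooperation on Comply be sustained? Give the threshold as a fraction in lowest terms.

15/16

Eshwar: cooperation gives 16 each period; deviation gives 19 once then 2 forever.
  16/(1−δ) ≥ 19 + 2δ/(1−δ) ⇒ δ ≥ 3/17.
Belmar: cooperation gives 8 each period; deviation gives 23 once then 7 forever.
  δ ≥ 15/16.
Both must hold, so the binding constraint is Belmar's: δ ≥ 15/16.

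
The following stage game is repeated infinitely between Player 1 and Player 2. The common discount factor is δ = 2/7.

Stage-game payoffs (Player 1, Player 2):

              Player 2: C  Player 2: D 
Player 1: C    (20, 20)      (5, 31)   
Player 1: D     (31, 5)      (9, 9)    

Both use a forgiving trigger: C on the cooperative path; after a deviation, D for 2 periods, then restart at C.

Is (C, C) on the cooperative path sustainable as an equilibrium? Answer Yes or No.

IC: δ+…+δ^2 ≥ (31−20)/(20−9) = 1.
At δ = 2/7: partial sum = 0.3673 < 1.0000. Cooperation not sustainable.

No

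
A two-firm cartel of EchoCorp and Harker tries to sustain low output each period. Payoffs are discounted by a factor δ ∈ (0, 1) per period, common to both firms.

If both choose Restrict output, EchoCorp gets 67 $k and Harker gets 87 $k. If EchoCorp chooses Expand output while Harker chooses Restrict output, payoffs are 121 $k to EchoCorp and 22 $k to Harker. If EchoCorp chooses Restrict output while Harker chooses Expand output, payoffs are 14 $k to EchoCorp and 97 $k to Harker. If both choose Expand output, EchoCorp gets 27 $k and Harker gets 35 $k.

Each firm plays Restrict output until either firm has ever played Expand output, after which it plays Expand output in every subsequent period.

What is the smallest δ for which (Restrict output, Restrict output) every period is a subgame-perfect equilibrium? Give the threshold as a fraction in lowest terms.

EchoCorp's threshold: (121−67)/(121−27) = 27/47.
Harker's threshold: (97−87)/(97−35) = 5/31.
27/47 > 5/31, so EchoCorp binds and δ* = 27/47.

27/47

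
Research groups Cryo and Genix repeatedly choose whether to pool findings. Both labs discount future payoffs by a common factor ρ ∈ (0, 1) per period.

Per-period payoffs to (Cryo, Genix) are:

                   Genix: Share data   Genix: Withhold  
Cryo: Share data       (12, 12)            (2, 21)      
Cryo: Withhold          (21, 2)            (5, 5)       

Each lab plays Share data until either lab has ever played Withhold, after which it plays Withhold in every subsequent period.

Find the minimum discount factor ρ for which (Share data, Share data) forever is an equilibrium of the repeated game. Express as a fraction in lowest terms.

9/16

Under grim trigger the critical discount factor is (T−C)/(T−P) with T = 21, C = 12, P = 5.
ρ* = (21−12)/(21−5) = 9/16.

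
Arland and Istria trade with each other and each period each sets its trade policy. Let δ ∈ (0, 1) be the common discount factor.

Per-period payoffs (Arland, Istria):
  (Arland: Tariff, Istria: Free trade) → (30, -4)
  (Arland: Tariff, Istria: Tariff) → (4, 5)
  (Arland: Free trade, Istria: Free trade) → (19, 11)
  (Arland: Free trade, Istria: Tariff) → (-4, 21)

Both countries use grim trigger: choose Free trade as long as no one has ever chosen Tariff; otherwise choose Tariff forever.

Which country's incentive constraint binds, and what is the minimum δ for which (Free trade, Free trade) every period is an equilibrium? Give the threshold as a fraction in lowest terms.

Arland: cooperation gives 19 each period; deviation gives 30 once then 4 forever.
  19/(1−δ) ≥ 30 + 4δ/(1−δ) ⇒ δ ≥ 11/26.
Istria: cooperation gives 11 each period; deviation gives 21 once then 5 forever.
  δ ≥ 10/16 = 5/8.
Both must hold, so the binding constraint is Istria's: δ ≥ 5/8.

Istria; δ ≥ 5/8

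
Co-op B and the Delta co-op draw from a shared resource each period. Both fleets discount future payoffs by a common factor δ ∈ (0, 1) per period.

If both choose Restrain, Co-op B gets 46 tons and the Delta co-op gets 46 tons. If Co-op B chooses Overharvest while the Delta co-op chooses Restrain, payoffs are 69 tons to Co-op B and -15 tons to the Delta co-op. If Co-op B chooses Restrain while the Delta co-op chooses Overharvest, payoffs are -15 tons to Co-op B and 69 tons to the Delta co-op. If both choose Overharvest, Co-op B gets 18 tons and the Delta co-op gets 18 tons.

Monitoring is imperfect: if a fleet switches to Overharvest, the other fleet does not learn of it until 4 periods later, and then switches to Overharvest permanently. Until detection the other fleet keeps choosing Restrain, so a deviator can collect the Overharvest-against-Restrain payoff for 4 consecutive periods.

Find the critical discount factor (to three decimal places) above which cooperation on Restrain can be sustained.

0.819

Deviating for the 4 undetected periods gains 69−46 = 23 per period over cooperation, then loses 46−18 = 28 per period forever once punishment starts.
Gain: 23(1 + δ + … + δ^3); loss: 28·δ^4/(1−δ).
No profitable deviation ⇔ 23(1−δ^4) ≤ 28·δ^4, i.e. δ^4 ≥ 23/(23+28) = 23/51.
Hence δ ≥ (23/51)^(1/4) ≈ 0.819.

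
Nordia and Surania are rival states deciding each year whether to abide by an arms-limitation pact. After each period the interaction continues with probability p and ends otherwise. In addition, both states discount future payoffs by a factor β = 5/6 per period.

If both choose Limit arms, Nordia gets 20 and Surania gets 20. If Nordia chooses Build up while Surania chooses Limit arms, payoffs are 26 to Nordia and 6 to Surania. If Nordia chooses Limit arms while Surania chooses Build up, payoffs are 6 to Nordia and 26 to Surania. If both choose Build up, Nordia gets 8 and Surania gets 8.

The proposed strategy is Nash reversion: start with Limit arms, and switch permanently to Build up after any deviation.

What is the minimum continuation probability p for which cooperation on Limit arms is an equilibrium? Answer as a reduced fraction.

With continuation probability p and discount β, the effective per-period discount factor is βp.
Grim-trigger IC: βp ≥ (26−20)/(26−8) = 1/3.
So p ≥ (1/3)/(5/6) = 2/5.

2/5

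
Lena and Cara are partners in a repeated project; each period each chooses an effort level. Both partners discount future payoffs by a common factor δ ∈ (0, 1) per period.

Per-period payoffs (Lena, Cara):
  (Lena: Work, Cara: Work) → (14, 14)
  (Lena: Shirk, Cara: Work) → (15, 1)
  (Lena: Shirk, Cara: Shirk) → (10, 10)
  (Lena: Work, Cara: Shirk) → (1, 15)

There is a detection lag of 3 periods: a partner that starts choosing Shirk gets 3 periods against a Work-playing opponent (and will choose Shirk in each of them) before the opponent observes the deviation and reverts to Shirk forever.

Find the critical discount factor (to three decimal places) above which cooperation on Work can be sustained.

A deviator earns 15 for 3 periods, then 10 forever; cooperating earns 14 forever. Multiplying the IC by (1−δ):
14 ≥ 15(1−δ^3) + 10δ^3, so 5·δ^3 ≥ 1 and δ^3 ≥ 1/5.
δ ≥ (1/5)^(1/3) ≈ 0.585.

0.585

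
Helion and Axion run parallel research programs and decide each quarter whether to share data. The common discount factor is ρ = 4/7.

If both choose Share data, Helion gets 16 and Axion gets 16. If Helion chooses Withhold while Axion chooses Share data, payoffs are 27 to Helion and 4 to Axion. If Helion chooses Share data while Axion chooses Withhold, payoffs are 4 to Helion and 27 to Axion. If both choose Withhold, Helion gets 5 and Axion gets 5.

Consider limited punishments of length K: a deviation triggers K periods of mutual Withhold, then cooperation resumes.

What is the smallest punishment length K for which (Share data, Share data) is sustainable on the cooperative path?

No profitable deviation requires (16−5)(ρ+…+ρ^K) ≥ 27−16, i.e. ρ+…+ρ^K ≥ 1 ≈ 1.0000.
With ρ = 4/7, the partial sums are K=1: 0.5714, K=2: 0.8980, K=3: 1.0845.
K = 3 is the first length at which the sum reaches 1.0000.

3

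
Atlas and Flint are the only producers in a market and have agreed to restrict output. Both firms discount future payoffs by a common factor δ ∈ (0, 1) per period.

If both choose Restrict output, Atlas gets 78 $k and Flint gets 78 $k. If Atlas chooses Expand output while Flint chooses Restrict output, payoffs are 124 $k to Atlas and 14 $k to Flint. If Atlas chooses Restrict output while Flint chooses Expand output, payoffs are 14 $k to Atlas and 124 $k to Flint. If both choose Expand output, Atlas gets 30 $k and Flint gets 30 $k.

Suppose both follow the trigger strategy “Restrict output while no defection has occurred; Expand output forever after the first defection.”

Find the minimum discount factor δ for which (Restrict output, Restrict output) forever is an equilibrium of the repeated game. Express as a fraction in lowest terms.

23/47

78/(1−δ) ≥ 124 + 30δ/(1−δ)
78 ≥ 124 − 94δ
δ ≥ 46/94 = 23/47.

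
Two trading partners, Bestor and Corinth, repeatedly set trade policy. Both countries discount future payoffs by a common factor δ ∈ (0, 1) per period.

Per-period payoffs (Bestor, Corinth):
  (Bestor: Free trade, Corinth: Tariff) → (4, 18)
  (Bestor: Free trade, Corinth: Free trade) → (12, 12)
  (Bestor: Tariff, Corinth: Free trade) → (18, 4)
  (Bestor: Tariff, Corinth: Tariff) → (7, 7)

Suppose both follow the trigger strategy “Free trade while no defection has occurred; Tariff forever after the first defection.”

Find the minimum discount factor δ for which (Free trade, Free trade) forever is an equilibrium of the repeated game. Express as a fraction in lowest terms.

One-period gain from deviating is 18 − 12 = 6. The loss is 12 − 7 = 5 in every subsequent period, with present value 5·δ/(1−δ).
Deviation is unprofitable when 5·δ/(1−δ) ≥ 6, i.e. δ/(1−δ) ≥ 6/5.
Equivalently δ ≥ 6/(6+5) = 6/11.

6/11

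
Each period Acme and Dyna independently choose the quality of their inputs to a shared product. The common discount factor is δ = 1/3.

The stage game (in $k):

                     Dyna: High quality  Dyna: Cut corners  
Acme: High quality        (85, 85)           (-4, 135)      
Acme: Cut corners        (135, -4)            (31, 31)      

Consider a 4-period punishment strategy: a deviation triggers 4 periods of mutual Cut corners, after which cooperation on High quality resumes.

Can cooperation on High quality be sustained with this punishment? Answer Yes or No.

No

A one-shot deviation gives 135 now, then 31 for 4 periods, then back to 85.
Gain from deviating: (135−85) today; loss: (85−31) in each of the next 4 periods.
No-deviation condition: (85−31)(δ+…+δ^4) ≥ 135−85, i.e. δ+…+δ^4 ≥ 25/27.
At δ = 1/3: δ+…+δ^4 = 0.4938 < 0.9259.
So cooperation is not sustainable.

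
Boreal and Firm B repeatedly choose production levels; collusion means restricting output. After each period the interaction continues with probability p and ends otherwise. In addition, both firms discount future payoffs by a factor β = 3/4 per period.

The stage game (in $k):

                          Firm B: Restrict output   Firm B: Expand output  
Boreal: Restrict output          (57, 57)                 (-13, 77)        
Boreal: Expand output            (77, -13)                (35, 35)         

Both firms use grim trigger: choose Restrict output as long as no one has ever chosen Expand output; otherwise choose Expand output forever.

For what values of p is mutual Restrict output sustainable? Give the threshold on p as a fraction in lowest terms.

Expected continuation weight on next period's payoff is β·p = 3/4·p, which plays the role of the discount factor.
Cooperation requires 3/4·p ≥ (77−57)/(77−35) = 10/21, hence p ≥ 40/63.

40/63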